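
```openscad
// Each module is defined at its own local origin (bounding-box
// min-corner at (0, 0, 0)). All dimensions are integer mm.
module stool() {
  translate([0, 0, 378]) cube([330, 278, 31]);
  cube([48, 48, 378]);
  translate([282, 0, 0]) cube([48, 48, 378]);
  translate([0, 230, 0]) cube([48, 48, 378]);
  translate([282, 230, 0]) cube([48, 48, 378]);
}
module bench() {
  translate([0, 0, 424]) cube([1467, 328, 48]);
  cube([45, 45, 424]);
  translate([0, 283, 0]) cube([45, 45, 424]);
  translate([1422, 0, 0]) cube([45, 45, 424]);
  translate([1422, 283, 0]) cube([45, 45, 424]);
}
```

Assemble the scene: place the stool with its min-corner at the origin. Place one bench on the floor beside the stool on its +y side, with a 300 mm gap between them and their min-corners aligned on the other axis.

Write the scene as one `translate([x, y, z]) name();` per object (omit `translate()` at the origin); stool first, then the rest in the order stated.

stool();
translate([0, 578, 0]) bench();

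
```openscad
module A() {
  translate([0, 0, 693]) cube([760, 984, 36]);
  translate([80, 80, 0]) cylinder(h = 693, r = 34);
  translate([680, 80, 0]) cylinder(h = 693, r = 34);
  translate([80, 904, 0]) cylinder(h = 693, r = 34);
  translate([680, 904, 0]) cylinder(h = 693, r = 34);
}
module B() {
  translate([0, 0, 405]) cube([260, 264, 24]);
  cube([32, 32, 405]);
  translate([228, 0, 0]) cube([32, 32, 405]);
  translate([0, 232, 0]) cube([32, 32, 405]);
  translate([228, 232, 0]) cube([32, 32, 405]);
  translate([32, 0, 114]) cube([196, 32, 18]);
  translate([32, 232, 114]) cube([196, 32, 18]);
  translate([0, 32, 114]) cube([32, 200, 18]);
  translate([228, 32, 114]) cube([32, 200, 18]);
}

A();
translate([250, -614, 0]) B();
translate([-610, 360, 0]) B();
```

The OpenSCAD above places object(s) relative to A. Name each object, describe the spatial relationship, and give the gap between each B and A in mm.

A is a table. B is a stool. Two stools sit around the table at the −y, −x sides. The gap between each stool and the table is 350 mm.

Each stool's nearest face is 350 mm from the table's bounding box.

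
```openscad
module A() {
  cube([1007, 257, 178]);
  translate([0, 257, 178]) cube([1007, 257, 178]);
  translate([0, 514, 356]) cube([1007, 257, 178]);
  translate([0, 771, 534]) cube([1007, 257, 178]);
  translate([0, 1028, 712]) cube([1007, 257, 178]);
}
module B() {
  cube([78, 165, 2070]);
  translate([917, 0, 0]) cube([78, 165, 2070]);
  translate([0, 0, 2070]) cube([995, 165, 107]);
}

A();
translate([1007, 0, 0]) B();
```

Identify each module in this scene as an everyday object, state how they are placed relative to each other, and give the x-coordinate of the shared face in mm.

A is a staircase. B is a door frame. The door frame is against the staircase's +x side, with their −y faces flush. The x-coordinate of the shared face is 1007 mm.

The staircase's +x face and the door frame's −x face are both at x = 1007 mm.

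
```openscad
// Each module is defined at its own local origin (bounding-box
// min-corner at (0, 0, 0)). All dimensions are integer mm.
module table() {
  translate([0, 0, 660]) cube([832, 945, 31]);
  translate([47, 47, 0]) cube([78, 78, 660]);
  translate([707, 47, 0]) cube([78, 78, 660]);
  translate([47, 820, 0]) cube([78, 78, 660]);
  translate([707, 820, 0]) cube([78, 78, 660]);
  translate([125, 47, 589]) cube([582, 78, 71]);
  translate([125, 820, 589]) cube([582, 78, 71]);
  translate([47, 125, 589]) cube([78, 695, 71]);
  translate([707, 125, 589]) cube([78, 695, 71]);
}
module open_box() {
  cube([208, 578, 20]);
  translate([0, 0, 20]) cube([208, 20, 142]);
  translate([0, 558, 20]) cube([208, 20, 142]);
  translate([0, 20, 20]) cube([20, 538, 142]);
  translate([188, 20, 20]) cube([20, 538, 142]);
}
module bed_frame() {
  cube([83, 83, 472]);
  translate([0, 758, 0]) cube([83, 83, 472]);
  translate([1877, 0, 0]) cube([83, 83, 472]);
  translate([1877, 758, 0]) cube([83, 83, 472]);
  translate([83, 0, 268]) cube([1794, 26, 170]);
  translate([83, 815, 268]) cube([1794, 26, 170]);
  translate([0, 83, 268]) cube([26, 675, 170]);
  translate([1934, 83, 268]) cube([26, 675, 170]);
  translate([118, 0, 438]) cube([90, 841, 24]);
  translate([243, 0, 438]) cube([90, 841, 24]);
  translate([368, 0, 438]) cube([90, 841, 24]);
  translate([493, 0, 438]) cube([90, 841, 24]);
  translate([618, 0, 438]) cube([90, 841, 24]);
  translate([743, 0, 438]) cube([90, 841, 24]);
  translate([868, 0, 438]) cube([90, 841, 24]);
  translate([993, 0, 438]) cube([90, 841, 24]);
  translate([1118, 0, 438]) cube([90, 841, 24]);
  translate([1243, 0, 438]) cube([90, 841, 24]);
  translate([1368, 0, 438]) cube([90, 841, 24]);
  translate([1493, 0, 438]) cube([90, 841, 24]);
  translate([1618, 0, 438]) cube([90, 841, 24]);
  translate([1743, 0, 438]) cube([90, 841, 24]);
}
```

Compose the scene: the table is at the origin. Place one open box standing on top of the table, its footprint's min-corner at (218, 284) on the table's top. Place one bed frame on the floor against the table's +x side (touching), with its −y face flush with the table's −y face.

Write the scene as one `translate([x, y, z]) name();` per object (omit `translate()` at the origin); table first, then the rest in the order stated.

table();
translate([218, 284, 691]) open_box();
translate([832, 0, 0]) bed_frame();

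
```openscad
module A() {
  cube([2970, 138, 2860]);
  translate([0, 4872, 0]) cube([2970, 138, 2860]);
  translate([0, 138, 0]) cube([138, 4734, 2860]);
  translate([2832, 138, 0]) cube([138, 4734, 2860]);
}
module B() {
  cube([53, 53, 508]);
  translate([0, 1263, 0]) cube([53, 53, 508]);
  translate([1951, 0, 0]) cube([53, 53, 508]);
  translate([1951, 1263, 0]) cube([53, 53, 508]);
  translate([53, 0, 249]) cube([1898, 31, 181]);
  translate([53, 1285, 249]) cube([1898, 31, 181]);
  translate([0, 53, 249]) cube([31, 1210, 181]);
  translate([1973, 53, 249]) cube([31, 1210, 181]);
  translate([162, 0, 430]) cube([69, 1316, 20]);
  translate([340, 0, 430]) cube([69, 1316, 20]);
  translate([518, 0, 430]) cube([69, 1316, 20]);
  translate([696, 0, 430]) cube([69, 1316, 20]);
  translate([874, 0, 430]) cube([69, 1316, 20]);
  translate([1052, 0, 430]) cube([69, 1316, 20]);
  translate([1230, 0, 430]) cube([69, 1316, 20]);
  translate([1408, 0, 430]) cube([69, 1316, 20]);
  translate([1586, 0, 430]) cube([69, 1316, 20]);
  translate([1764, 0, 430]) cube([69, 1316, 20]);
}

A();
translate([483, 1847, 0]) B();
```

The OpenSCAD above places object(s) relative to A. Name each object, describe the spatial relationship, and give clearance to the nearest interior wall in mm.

Clearances: x = 345, y = 1709; minimum 345 mm.

A is a house frame. B is a bed frame. The bed frame sits inside the house frame, centred. The clearance to the nearest interior wall is 345 mm.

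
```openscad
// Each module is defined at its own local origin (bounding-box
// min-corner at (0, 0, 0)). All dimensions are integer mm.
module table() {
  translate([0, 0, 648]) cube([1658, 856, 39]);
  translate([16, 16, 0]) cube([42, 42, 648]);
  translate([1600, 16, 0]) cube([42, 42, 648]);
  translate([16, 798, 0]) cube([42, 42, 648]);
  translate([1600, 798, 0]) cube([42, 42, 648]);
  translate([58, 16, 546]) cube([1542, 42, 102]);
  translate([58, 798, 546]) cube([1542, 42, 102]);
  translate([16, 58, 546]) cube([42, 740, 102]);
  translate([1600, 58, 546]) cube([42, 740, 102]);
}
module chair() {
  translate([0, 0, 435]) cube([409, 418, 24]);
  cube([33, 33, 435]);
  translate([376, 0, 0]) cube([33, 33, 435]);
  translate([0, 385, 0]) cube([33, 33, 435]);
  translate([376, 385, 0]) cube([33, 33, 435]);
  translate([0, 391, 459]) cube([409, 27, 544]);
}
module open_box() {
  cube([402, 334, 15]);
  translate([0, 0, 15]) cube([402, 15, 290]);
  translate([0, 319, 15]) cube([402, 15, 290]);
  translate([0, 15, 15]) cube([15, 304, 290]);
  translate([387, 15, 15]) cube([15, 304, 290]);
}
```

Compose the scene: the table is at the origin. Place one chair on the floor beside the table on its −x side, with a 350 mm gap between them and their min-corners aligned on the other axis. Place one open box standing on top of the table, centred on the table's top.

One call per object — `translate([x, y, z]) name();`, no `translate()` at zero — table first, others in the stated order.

table();
translate([-759, 0, 0]) chair();
translate([628, 261, 687]) open_box();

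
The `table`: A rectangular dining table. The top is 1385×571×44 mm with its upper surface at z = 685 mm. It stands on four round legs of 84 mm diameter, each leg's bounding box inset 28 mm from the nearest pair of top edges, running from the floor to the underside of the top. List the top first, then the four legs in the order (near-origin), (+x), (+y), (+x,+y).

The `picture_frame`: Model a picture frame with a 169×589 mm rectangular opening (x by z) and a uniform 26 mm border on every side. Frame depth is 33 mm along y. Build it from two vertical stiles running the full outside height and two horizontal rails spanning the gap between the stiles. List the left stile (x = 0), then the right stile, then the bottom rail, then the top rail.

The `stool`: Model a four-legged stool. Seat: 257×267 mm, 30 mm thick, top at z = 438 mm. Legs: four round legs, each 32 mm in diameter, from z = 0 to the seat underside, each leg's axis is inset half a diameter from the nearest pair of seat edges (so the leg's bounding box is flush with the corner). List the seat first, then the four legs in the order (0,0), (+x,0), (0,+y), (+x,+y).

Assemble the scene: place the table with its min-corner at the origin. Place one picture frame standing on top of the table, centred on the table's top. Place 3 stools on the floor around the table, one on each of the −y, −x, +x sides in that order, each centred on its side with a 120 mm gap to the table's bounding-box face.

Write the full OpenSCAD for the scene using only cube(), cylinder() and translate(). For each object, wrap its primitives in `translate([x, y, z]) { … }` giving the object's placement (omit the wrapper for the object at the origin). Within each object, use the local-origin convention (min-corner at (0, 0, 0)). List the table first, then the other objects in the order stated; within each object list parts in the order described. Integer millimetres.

translate([0, 0, 641]) cube([1385, 571, 44]);
translate([70, 70, 0]) cylinder(h = 641, r = 42);
translate([1315, 70, 0]) cylinder(h = 641, r = 42);
translate([70, 501, 0]) cylinder(h = 641, r = 42);
translate([1315, 501, 0]) cylinder(h = 641, r = 42);
translate([582, 269, 685]) {
  cube([26, 33, 641]);
  translate([195, 0, 0]) cube([26, 33, 641]);
  translate([26, 0, 0]) cube([169, 33, 26]);
  translate([26, 0, 615]) cube([169, 33, 26]);
}
translate([564, -387, 0]) {
  translate([0, 0, 408]) cube([257, 267, 30]);
  translate([16, 16, 0]) cylinder(h = 408, r = 16);
  translate([241, 16, 0]) cylinder(h = 408, r = 16);
  translate([16, 251, 0]) cylinder(h = 408, r = 16);
  translate([241, 251, 0]) cylinder(h = 408, r = 16);
}
translate([-377, 152, 0]) {
  translate([0, 0, 408]) cube([257, 267, 30]);
  translate([16, 16, 0]) cylinder(h = 408, r = 16);
  translate([241, 16, 0]) cylinder(h = 408, r = 16);
  translate([16, 251, 0]) cylinder(h = 408, r = 16);
  translate([241, 251, 0]) cylinder(h = 408, r = 16);
}
translate([1505, 152, 0]) {
  translate([0, 0, 408]) cube([257, 267, 30]);
  translate([16, 16, 0]) cylinder(h = 408, r = 16);
  translate([241, 16, 0]) cylinder(h = 408, r = 16);
  translate([16, 251, 0]) cylinder(h = 408, r = 16);
  translate([241, 251, 0]) cylinder(h = 408, r = 16);
}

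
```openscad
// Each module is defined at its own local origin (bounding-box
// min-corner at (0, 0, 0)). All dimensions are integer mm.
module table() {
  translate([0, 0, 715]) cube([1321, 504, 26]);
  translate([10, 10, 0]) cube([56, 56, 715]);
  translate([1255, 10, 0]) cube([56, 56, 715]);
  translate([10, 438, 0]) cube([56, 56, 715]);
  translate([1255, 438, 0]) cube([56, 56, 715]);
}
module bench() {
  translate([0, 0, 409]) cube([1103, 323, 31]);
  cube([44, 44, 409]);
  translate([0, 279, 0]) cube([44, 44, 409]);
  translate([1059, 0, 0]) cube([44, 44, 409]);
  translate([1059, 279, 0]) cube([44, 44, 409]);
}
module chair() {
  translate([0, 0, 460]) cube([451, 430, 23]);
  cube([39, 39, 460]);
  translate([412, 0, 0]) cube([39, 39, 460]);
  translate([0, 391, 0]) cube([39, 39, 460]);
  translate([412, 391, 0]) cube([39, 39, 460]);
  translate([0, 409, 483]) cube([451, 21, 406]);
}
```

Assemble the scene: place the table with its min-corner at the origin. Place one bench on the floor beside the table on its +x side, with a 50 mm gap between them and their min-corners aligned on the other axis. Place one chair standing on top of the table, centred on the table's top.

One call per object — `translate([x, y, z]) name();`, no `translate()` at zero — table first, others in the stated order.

table();
translate([1371, 0, 0]) bench();
translate([435, 37, 741]) chair();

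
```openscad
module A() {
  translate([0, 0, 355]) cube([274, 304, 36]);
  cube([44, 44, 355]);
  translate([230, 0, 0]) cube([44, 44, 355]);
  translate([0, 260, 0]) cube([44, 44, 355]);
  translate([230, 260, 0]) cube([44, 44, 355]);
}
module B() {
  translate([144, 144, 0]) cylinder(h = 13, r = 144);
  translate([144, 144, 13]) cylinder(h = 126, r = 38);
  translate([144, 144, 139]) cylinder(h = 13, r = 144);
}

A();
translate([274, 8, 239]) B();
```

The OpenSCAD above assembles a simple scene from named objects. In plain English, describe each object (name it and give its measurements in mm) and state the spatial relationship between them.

A is a four-legged stool. The seat is a 274×304×36 mm slab whose top surface is at z = 391 mm; four square legs, each 44×44 mm in cross-section, run from the floor (z = 0) to the underside of the seat, each flush with a corner of the seat.

B is a spool: two coaxial disc flanges of radius 144 mm and thickness 13 mm, joined by a core cylinder of radius 38 mm and height 126 mm. The lower flange rests on z = 0 and the three cylinders share a vertical axis.

The spool is beside the stool with their tops flush at z = 391.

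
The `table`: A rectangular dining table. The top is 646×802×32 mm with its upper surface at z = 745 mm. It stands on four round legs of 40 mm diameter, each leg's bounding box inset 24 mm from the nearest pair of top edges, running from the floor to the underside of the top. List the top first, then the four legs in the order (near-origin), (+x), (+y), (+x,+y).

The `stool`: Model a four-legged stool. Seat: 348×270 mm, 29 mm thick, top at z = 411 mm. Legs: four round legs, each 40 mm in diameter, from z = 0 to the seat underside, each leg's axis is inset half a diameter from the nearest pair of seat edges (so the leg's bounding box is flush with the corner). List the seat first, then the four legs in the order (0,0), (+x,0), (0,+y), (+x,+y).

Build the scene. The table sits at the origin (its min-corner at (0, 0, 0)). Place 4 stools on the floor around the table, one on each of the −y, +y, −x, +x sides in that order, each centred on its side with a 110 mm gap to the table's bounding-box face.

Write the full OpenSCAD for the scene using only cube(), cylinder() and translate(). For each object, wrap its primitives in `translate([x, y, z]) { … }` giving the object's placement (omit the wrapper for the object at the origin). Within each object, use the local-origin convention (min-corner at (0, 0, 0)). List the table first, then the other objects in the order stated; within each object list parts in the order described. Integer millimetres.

translate([0, 0, 713]) cube([646, 802, 32]);
translate([44, 44, 0]) cylinder(h = 713, r = 20);
translate([602, 44, 0]) cylinder(h = 713, r = 20);
translate([44, 758, 0]) cylinder(h = 713, r = 20);
translate([602, 758, 0]) cylinder(h = 713, r = 20);
translate([149, -380, 0]) {
  translate([0, 0, 382]) cube([348, 270, 29]);
  translate([20, 20, 0]) cylinder(h = 382, r = 20);
  translate([328, 20, 0]) cylinder(h = 382, r = 20);
  translate([20, 250, 0]) cylinder(h = 382, r = 20);
  translate([328, 250, 0]) cylinder(h = 382, r = 20);
}
translate([149, 912, 0]) {
  translate([0, 0, 382]) cube([348, 270, 29]);
  translate([20, 20, 0]) cylinder(h = 382, r = 20);
  translate([328, 20, 0]) cylinder(h = 382, r = 20);
  translate([20, 250, 0]) cylinder(h = 382, r = 20);
  translate([328, 250, 0]) cylinder(h = 382, r = 20);
}
translate([-458, 266, 0]) {
  translate([0, 0, 382]) cube([348, 270, 29]);
  translate([20, 20, 0]) cylinder(h = 382, r = 20);
  translate([328, 20, 0]) cylinder(h = 382, r = 20);
  translate([20, 250, 0]) cylinder(h = 382, r = 20);
  translate([328, 250, 0]) cylinder(h = 382, r = 20);
}
translate([756, 266, 0]) {
  translate([0, 0, 382]) cube([348, 270, 29]);
  translate([20, 20, 0]) cylinder(h = 382, r = 20);
  translate([328, 20, 0]) cylinder(h = 382, r = 20);
  translate([20, 250, 0]) cylinder(h = 382, r = 20);
  translate([328, 250, 0]) cylinder(h = 382, r = 20);
}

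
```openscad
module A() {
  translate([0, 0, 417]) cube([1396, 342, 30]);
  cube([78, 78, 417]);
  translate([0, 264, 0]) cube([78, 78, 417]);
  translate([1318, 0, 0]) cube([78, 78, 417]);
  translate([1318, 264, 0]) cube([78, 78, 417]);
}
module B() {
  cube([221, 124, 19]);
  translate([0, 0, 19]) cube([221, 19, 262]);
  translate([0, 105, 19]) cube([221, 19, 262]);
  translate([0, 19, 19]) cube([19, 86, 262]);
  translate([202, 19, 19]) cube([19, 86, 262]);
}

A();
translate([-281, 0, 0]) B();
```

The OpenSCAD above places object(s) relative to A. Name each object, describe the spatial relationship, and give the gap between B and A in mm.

The open box's nearest face is 60 mm from the bench's −x face.

A is a bench. B is an open box. The open box is on the floor beside the bench on its −x side. The gap between the open box and the bench is 60 mm.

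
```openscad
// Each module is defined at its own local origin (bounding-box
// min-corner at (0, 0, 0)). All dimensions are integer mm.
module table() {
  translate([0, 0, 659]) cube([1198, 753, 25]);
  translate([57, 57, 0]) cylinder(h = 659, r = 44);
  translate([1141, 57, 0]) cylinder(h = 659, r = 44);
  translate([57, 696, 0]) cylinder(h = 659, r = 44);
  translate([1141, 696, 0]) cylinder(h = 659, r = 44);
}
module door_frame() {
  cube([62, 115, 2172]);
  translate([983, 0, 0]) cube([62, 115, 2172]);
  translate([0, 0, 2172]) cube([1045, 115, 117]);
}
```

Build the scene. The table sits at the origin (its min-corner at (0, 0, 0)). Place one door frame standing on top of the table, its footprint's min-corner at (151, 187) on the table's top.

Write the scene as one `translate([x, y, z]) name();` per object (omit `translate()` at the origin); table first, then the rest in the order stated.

table();
translate([151, 187, 684]) door_frame();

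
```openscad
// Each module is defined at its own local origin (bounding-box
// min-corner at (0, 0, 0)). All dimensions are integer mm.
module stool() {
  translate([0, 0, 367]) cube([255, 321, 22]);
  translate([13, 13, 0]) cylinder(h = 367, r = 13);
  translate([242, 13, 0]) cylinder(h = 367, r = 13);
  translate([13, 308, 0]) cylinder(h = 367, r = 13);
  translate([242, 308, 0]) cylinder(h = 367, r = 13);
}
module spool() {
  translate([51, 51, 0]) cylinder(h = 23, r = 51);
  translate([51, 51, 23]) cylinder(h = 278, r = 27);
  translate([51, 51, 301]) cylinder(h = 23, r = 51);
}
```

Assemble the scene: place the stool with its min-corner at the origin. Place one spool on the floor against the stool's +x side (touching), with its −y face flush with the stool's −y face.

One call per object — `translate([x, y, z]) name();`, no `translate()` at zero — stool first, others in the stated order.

stool();
translate([255, 0, 0]) spool();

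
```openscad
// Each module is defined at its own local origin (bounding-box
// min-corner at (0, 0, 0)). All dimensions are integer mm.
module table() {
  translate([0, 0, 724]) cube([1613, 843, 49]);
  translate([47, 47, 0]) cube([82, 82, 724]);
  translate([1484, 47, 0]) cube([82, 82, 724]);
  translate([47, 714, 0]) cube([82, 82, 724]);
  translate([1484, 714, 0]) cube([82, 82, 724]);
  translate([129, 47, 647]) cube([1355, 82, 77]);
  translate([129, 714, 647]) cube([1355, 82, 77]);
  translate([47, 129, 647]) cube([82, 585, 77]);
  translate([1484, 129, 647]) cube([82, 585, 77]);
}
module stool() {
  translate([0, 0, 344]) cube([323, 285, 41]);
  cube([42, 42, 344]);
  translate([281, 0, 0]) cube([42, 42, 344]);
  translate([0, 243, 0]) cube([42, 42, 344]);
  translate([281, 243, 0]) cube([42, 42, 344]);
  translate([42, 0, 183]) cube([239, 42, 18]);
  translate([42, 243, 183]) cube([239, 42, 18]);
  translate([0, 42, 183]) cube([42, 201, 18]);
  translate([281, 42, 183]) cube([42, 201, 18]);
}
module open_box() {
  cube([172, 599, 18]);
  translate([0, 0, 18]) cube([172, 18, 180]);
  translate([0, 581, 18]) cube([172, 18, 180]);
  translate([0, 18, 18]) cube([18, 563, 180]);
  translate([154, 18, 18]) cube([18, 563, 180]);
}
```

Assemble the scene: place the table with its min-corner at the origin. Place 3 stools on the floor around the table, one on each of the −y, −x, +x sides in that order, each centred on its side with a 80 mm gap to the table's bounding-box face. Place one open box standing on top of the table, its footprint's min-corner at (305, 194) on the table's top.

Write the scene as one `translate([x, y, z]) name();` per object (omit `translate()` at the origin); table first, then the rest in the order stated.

table();
translate([645, -365, 0]) stool();
translate([-403, 279, 0]) stool();
translate([1693, 279, 0]) stool();
translate([305, 194, 773]) open_box();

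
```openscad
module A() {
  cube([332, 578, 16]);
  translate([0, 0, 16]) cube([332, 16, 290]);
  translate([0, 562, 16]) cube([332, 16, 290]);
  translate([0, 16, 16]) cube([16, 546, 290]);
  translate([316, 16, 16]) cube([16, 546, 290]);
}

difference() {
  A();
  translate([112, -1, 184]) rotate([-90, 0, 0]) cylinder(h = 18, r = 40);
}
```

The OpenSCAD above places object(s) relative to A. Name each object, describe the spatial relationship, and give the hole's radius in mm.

A is an open box. The open box has a circular hole through its front wall. The hole's radius is 40 mm.

The subtracted cylinder has r = 40 mm.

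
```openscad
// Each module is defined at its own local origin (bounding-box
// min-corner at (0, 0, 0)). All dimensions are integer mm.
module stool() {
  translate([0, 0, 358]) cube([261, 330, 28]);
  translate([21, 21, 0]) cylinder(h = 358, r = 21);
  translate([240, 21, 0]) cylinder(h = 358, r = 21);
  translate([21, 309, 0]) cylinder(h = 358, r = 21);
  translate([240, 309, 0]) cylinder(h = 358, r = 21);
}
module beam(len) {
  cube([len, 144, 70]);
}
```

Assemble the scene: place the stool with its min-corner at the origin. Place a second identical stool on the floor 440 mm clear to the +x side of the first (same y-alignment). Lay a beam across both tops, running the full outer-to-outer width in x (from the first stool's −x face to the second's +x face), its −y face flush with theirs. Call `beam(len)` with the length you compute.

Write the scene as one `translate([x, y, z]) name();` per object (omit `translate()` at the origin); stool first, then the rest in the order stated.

stool();
translate([701, 0, 0]) stool();
translate([0, 0, 386]) beam(962);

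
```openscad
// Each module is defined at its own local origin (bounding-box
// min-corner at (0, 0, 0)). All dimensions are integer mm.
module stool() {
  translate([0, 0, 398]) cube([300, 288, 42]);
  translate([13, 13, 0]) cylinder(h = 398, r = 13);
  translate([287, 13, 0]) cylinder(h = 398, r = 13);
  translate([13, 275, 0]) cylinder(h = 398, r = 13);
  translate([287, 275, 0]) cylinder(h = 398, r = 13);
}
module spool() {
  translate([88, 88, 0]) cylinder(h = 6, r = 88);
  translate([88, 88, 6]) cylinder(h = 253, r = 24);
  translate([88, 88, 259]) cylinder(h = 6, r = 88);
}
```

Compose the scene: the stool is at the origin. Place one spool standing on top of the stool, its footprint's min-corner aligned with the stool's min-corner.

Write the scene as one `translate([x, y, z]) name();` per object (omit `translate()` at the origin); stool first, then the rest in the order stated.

stool();
translate([0, 0, 440]) spool();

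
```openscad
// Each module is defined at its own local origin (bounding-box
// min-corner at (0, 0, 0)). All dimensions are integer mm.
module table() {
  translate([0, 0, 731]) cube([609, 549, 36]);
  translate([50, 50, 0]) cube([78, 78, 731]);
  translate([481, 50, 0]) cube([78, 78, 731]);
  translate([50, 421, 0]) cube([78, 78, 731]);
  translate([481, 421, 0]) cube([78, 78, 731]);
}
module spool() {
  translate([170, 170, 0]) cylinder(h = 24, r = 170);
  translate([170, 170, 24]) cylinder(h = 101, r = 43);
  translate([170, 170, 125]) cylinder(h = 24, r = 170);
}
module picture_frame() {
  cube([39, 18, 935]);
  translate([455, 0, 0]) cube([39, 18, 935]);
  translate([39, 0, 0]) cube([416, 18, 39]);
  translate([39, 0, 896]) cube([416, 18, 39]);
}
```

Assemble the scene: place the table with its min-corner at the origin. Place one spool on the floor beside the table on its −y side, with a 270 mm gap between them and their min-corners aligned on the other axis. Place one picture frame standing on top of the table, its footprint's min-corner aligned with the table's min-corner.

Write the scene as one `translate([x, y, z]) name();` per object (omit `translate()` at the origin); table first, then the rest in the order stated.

table();
translate([0, -610, 0]) spool();
translate([0, 0, 767]) picture_frame();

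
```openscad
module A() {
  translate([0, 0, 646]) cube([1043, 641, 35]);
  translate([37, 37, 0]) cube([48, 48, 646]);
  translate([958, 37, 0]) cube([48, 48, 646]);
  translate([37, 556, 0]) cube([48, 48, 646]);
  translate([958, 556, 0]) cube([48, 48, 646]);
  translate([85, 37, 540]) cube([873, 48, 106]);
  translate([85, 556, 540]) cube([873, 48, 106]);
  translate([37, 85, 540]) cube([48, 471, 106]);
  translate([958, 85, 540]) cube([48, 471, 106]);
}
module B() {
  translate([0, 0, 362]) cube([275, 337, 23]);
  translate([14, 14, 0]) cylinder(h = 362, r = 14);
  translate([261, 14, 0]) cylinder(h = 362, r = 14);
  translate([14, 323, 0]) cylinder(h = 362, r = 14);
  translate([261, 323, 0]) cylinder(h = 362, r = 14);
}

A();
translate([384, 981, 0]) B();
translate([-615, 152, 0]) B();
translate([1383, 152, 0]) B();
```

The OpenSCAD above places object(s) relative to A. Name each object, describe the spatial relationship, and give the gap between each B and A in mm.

A is a table. B is a stool. Three stools sit around the table at the +y, −x, +x sides. The gap between each stool and the table is 340 mm.

Each stool's nearest face is 340 mm from the table's bounding box.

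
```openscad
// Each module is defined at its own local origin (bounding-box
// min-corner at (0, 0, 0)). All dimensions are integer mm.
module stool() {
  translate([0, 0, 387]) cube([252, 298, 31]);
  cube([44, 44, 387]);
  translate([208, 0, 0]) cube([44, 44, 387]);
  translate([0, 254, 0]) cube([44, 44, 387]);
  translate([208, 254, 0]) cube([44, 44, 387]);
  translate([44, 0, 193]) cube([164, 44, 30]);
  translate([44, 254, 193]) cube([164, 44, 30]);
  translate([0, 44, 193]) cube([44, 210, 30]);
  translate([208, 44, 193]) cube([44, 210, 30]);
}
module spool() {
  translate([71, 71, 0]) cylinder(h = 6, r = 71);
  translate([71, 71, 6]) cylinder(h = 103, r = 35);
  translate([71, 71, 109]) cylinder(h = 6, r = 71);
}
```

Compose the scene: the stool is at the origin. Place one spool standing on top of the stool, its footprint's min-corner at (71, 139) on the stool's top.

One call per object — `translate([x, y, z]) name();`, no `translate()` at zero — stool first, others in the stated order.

stool();
translate([71, 139, 418]) spool();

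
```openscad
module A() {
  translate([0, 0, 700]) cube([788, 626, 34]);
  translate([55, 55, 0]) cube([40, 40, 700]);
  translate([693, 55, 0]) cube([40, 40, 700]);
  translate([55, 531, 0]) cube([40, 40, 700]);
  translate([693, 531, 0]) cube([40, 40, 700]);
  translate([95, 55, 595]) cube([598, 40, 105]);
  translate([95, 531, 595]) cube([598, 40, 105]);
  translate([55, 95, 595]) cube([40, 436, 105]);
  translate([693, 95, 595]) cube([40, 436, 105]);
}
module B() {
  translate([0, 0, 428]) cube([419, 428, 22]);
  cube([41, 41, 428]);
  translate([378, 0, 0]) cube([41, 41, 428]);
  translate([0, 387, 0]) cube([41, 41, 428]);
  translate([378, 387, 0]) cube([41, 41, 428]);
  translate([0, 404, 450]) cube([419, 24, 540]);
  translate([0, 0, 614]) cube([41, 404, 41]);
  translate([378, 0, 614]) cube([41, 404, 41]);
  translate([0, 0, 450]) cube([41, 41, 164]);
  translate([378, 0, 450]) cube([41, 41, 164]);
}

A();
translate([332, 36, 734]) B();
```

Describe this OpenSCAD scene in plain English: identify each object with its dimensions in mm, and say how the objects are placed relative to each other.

A is a rectangular dining table. The top is 788×626×34 mm with its upper surface at z = 734 mm. It stands on four 40×40 mm square legs, each inset 55 mm from the nearest pair of top edges, running from the floor to the underside of the top. Four apron rails, 40 mm thick and 105 mm tall, run between adjacent legs with their top edges flush with the underside of the top and their outer faces flush with the legs' outer faces.

B is a chair: 419×428 mm seat, 22 mm thick, top at z = 450 mm, on four 41 mm square corner legs flush with the seat edges. A 24 mm thick backrest slab spans the full seat width, extending 540 mm above the seat top, its back face flush with the seat's +y edge. Two armrests of 41×41 mm section run along each side from the seat's front edge to the front of the backrest, top faces 205 mm above the seat top and outer faces flush with the seat's x-edges; a 41×41 mm post under the front of each armrest stands on the seat at the front corner.

The chair is on top of the table.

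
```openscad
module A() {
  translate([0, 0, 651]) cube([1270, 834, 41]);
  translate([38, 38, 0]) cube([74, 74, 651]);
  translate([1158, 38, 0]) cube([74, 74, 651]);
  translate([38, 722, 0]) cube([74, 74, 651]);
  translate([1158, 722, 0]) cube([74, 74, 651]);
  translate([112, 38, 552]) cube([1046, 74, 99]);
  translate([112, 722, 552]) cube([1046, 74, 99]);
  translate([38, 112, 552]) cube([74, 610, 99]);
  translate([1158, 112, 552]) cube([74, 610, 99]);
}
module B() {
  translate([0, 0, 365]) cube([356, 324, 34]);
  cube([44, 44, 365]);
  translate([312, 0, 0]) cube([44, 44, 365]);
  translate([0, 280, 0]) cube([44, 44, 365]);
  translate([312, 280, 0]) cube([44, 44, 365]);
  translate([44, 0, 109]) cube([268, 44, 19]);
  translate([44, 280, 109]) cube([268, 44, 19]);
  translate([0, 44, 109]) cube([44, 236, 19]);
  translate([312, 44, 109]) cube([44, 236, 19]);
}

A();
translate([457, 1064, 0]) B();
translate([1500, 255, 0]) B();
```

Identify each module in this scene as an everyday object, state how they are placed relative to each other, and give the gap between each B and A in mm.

Each stool's nearest face is 230 mm from the table's bounding box.

A is a table. B is a stool. Two stools sit around the table at the +y, +x sides. The gap between each stool and the table is 230 mm.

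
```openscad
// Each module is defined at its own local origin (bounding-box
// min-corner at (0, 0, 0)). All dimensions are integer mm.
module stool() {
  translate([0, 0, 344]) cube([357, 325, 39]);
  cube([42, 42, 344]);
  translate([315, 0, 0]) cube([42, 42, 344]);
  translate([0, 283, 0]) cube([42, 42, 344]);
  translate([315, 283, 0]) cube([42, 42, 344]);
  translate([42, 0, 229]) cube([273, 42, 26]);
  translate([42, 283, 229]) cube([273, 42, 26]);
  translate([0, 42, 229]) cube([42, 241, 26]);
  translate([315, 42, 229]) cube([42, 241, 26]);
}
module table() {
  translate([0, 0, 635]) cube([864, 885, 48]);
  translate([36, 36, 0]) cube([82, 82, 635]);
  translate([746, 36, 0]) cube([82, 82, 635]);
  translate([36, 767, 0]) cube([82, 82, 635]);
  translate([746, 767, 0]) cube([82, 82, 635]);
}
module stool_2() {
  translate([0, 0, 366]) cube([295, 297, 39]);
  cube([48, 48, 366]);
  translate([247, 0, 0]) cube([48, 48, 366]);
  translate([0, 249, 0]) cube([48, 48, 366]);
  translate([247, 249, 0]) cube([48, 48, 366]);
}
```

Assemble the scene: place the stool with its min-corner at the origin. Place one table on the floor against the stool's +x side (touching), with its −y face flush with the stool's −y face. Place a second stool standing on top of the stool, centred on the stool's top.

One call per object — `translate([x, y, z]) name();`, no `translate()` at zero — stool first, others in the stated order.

stool();
translate([357, 0, 0]) table();
translate([31, 14, 383]) stool_2();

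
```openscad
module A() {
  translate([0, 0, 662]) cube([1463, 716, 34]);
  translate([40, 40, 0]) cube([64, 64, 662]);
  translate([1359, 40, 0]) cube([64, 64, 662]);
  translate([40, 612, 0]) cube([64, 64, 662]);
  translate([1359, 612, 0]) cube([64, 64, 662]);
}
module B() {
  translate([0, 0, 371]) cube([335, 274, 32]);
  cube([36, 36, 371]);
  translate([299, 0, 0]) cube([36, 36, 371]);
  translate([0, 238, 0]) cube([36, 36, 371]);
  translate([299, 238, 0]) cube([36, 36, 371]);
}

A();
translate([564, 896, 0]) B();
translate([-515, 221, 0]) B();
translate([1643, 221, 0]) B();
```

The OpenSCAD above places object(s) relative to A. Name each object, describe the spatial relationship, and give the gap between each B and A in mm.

A is a table. B is a stool. Three stools sit around the table at the +y, −x, +x sides. The gap between each stool and the table is 180 mm.

Each stool's nearest face is 180 mm from the table's bounding box.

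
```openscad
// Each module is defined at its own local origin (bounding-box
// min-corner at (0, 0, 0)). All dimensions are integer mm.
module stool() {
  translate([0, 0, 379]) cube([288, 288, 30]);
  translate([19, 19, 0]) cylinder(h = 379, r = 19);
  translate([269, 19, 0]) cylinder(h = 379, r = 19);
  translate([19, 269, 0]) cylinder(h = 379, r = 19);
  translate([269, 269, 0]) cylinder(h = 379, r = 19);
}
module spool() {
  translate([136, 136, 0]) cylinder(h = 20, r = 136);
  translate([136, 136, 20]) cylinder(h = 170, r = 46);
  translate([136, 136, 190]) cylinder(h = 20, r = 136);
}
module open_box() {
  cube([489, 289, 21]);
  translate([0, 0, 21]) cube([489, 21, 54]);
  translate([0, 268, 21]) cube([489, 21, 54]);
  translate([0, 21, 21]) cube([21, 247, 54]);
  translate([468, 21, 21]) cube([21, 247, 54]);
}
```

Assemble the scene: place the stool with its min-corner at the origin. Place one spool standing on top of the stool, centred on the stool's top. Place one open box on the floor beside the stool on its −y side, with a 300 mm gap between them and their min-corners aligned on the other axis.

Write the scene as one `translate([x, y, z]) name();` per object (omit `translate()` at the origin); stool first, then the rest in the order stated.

stool();
translate([8, 8, 409]) spool();
translate([0, -589, 0]) open_box();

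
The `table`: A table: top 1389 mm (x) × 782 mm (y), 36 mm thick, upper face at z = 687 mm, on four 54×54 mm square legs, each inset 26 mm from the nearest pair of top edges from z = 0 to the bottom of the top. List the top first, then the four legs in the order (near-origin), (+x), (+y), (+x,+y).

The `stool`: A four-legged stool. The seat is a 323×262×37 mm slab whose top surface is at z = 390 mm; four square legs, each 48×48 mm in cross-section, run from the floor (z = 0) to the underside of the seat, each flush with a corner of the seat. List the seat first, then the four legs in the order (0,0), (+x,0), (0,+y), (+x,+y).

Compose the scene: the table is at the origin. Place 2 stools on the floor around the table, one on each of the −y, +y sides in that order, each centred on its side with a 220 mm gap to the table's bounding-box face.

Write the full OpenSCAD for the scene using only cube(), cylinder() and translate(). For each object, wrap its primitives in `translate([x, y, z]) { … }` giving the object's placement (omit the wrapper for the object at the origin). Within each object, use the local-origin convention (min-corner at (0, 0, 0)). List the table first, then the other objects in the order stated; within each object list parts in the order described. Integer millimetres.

translate([0, 0, 651]) cube([1389, 782, 36]);
translate([26, 26, 0]) cube([54, 54, 651]);
translate([1309, 26, 0]) cube([54, 54, 651]);
translate([26, 702, 0]) cube([54, 54, 651]);
translate([1309, 702, 0]) cube([54, 54, 651]);
translate([533, -482, 0]) {
  translate([0, 0, 353]) cube([323, 262, 37]);
  cube([48, 48, 353]);
  translate([275, 0, 0]) cube([48, 48, 353]);
  translate([0, 214, 0]) cube([48, 48, 353]);
  translate([275, 214, 0]) cube([48, 48, 353]);
}
translate([533, 1002, 0]) {
  translate([0, 0, 353]) cube([323, 262, 37]);
  cube([48, 48, 353]);
  translate([275, 0, 0]) cube([48, 48, 353]);
  translate([0, 214, 0]) cube([48, 48, 353]);
  translate([275, 214, 0]) cube([48, 48, 353]);
}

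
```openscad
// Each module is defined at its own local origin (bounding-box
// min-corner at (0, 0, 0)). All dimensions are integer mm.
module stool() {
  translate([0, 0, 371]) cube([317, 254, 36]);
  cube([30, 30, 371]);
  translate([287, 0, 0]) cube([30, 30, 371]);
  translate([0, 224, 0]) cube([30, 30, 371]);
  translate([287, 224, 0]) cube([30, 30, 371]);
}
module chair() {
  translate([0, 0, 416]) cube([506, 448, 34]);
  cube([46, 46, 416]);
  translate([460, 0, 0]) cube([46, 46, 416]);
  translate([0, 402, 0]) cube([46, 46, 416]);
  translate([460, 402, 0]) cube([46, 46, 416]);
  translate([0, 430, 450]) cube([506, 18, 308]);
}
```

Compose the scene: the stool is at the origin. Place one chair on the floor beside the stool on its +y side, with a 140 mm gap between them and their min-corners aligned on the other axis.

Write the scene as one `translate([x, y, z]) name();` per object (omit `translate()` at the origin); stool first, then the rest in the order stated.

stool();
translate([0, 394, 0]) chair();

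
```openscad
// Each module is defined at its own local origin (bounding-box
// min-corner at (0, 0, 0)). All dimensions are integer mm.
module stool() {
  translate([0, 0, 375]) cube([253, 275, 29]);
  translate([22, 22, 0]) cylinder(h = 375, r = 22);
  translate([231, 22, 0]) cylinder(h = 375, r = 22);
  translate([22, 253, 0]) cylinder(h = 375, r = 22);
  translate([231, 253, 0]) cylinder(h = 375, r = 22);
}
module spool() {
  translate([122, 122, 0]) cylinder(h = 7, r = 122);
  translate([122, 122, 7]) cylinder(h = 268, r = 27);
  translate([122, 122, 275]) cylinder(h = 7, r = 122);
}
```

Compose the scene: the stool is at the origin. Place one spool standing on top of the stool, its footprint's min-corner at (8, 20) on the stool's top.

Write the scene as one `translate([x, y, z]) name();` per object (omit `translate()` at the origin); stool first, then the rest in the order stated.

stool();
translate([8, 20, 404]) spool();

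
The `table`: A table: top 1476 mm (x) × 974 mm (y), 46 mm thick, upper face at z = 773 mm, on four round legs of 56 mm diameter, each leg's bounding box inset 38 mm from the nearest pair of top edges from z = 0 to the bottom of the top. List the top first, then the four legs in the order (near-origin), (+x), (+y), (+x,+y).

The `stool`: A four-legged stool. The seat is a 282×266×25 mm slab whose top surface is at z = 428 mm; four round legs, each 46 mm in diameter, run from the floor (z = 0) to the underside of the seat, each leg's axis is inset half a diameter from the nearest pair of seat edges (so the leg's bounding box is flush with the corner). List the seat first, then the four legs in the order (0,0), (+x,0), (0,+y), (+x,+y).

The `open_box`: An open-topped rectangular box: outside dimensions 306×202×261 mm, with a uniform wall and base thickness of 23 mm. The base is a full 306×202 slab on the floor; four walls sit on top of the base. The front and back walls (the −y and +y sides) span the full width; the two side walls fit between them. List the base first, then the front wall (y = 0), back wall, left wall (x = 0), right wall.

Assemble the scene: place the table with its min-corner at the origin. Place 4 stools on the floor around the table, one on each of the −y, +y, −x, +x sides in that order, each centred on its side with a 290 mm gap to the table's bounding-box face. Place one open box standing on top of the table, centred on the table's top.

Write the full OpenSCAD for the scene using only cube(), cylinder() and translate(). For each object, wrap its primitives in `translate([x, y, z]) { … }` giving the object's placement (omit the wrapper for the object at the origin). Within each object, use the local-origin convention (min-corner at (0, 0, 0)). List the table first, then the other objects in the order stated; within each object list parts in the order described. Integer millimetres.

translate([0, 0, 727]) cube([1476, 974, 46]);
translate([66, 66, 0]) cylinder(h = 727, r = 28);
translate([1410, 66, 0]) cylinder(h = 727, r = 28);
translate([66, 908, 0]) cylinder(h = 727, r = 28);
translate([1410, 908, 0]) cylinder(h = 727, r = 28);
translate([597, -556, 0]) {
  translate([0, 0, 403]) cube([282, 266, 25]);
  translate([23, 23, 0]) cylinder(h = 403, r = 23);
  translate([259, 23, 0]) cylinder(h = 403, r = 23);
  translate([23, 243, 0]) cylinder(h = 403, r = 23);
  translate([259, 243, 0]) cylinder(h = 403, r = 23);
}
translate([597, 1264, 0]) {
  translate([0, 0, 403]) cube([282, 266, 25]);
  translate([23, 23, 0]) cylinder(h = 403, r = 23);
  translate([259, 23, 0]) cylinder(h = 403, r = 23);
  translate([23, 243, 0]) cylinder(h = 403, r = 23);
  translate([259, 243, 0]) cylinder(h = 403, r = 23);
}
translate([-572, 354, 0]) {
  translate([0, 0, 403]) cube([282, 266, 25]);
  translate([23, 23, 0]) cylinder(h = 403, r = 23);
  translate([259, 23, 0]) cylinder(h = 403, r = 23);
  translate([23, 243, 0]) cylinder(h = 403, r = 23);
  translate([259, 243, 0]) cylinder(h = 403, r = 23);
}
translate([1766, 354, 0]) {
  translate([0, 0, 403]) cube([282, 266, 25]);
  translate([23, 23, 0]) cylinder(h = 403, r = 23);
  translate([259, 23, 0]) cylinder(h = 403, r = 23);
  translate([23, 243, 0]) cylinder(h = 403, r = 23);
  translate([259, 243, 0]) cylinder(h = 403, r = 23);
}
translate([585, 386, 773]) {
  cube([306, 202, 23]);
  translate([0, 0, 23]) cube([306, 23, 238]);
  translate([0, 179, 23]) cube([306, 23, 238]);
  translate([0, 23, 23]) cube([23, 156, 238]);
  translate([283, 23, 23]) cube([23, 156, 238]);
}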